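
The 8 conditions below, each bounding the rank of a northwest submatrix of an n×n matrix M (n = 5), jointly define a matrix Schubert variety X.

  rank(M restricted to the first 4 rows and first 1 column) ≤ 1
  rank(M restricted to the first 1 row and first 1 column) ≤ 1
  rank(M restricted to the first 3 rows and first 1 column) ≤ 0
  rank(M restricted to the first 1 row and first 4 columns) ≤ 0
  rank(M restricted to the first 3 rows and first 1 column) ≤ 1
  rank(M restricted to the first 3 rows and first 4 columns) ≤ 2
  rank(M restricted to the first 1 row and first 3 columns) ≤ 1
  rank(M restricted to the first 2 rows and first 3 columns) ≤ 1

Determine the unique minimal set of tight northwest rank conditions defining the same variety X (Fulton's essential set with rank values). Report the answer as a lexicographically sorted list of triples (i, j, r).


Rank table r_w(5×5) implied by the 8 constraints:

  i=1: 0, 0, 0, 0, 1
  i=2: 0, 1, 1, 1, 2
  i=3: 0, 1, 2, 2, 3
  i=4: 1, 2, 3, 3, 4
  i=5: 1, 2, 3, 4, 5

giving w = (5, 2, 3, 1, 4) via Δ²R.

ℓ(w)=6; the 2 essential cells (i,j,r):

[(1, 4, 0), (3, 1, 0)]


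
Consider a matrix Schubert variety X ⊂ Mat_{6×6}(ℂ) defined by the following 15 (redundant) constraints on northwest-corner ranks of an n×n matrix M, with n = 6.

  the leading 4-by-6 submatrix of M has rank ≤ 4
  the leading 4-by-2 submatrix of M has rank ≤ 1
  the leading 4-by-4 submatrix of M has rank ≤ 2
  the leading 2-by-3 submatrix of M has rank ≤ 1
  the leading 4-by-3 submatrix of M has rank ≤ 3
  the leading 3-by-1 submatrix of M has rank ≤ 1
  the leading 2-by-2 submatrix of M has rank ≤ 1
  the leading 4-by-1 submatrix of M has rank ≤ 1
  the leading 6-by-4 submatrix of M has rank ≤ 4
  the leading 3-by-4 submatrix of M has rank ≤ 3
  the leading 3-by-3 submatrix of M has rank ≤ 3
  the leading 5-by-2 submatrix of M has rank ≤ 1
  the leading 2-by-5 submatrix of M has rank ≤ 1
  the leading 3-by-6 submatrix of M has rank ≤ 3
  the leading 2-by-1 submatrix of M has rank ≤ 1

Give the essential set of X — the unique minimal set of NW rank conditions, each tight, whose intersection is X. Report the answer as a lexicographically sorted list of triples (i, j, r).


Rank table r_w(6×6) implied by the 15 constraints:

  1, 1, 1, 1, 1, 1
  1, 1, 1, 1, 1, 2
  1, 1, 2, 2, 2, 3
  1, 1, 2, 2, 3, 4
  1, 1, 2, 3, 4, 5
  1, 2, 3, 4, 5, 6

so w = (1, 6, 3, 5, 4, 2).

D(w) has 8 cells with 3 SE-corners; essential set:

[(2, 5, 1), (4, 4, 2), (5, 2, 1)]


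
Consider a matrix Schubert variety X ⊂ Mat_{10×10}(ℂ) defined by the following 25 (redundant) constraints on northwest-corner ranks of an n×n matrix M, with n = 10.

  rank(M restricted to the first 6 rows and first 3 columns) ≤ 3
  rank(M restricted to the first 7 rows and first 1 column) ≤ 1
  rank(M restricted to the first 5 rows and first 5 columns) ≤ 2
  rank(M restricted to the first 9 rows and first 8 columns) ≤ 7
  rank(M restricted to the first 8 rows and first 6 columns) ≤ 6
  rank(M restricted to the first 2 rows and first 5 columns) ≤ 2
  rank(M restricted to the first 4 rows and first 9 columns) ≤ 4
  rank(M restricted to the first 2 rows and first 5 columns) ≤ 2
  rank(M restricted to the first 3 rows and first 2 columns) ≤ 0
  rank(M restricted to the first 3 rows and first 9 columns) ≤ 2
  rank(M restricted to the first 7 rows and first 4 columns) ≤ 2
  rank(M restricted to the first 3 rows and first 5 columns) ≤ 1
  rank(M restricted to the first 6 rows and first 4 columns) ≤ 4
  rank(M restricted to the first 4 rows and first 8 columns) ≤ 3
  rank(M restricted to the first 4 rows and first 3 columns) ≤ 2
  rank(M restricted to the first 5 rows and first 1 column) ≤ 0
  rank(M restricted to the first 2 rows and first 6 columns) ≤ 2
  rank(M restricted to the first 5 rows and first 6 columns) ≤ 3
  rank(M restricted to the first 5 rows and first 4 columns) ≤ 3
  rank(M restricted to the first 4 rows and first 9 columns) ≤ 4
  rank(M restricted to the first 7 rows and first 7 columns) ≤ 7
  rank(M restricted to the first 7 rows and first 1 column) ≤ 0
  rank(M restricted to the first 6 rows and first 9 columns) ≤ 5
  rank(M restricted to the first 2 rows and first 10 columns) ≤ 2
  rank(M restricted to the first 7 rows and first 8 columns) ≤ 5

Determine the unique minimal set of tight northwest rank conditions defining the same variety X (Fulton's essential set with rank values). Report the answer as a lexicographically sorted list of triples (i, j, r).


Propagating the 25 rank bounds to every northwest block:

  0 0 1 1 1 1 1 1 1 1
  0 0 1 1 1 2 2 2 2 2
  0 0 1 1 1 2 2 2 2 3
  0 1 2 2 2 3 3 3 3 4
  0 1 2 2 2 3 4 4 4 5
  0 1 2 2 3 4 5 5 5 6
  0 1 2 2 3 4 5 5 6 7
  1 2 3 3 4 5 6 6 7 8
  1 2 3 4 5 6 7 7 8 9
  1 2 3 4 5 6 7 8 9 10

giving w = (3, 6, 10, 2, 7, 5, 9, 1, 4, 8) via Δ²R.

D(w) has 22 cells with 7 SE-corners; essential set:

[(3, 2, 0), (3, 5, 1), (3, 9, 2), (5, 5, 2), (7, 1, 0), (7, 4, 2), (7, 8, 5)]


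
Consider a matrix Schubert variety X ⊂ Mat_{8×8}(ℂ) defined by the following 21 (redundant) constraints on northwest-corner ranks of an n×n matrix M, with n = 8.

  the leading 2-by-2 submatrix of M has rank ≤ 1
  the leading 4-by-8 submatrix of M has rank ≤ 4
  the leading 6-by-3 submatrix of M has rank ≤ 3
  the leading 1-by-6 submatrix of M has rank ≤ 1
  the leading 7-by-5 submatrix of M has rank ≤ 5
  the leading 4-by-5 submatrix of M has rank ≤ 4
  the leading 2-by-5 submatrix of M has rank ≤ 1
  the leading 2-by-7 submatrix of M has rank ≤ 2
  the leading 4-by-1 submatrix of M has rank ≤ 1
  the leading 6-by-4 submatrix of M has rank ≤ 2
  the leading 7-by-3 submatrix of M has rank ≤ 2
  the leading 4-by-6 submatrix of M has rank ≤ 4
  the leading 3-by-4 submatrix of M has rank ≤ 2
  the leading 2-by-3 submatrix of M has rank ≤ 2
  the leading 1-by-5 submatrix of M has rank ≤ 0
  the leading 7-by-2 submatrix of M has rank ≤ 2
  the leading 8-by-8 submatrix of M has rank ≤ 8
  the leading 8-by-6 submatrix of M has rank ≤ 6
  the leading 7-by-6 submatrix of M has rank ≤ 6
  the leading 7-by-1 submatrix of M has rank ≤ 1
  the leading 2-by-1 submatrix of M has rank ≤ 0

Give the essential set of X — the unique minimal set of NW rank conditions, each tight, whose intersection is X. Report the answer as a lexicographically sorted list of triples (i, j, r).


Reconstructing r_w from the 21 given conditions:

  row 1: 0  0  0  0  0  1  1  1
  row 2: 0  1  1  1  1  2  2  2
  row 3: 1  2  2  2  2  3  3  3
  row 4: 1  2  2  2  3  4  4  4
  row 5: 1  2  2  2  3  4  5  5
  row 6: 1  2  2  2  3  4  5  6
  row 7: 1  2  2  3  4  5  6  7
  row 8: 1  2  3  4  5  6  7  8

second differences of R give the permutation w = (6, 2, 1, 5, 7, 8, 4, 3).

4 SE-corners of the 13-cell Rothe diagram give Ess(w):

[(1, 5, 0), (2, 1, 0), (6, 4, 2), (7, 3, 2)]


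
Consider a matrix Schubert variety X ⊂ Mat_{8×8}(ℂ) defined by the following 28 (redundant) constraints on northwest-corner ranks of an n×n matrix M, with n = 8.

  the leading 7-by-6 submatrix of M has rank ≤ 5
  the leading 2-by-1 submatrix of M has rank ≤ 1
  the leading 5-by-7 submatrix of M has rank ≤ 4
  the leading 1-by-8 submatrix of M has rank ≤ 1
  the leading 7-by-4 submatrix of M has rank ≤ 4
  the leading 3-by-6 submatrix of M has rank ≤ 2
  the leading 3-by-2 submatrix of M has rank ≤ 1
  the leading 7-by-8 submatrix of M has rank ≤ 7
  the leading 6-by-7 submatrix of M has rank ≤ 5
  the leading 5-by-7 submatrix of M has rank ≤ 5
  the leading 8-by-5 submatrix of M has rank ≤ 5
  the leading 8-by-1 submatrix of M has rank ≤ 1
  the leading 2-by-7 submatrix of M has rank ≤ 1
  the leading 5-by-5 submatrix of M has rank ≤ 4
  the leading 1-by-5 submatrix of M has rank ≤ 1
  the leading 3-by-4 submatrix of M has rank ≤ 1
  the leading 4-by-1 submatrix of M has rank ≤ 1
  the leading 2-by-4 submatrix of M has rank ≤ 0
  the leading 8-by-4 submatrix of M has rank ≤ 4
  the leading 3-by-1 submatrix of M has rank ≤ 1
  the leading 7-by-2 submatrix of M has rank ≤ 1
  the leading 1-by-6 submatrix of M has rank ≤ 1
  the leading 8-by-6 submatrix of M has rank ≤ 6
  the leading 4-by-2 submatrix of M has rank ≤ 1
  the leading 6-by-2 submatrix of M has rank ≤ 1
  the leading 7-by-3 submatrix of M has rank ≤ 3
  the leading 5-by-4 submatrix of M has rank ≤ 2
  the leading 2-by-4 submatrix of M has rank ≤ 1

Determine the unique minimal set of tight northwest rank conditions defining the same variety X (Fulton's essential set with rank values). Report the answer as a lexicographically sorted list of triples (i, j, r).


Propagating the 28 rank bounds to every northwest block:

  row 1: 0, 0, 0, 0, 1, 1, 1, 1
  row 2: 0, 0, 0, 0, 1, 1, 1, 2
  row 3: 1, 1, 1, 1, 2, 2, 2, 3
  row 4: 1, 1, 2, 2, 3, 3, 3, 4
  row 5: 1, 1, 2, 2, 3, 4, 4, 5
  row 6: 1, 1, 2, 3, 4, 5, 5, 6
  row 7: 1, 1, 2, 3, 4, 5, 6, 7
  row 8: 1, 2, 3, 4, 5, 6, 7, 8

the unique w with this rank table is (5, 8, 1, 3, 6, 4, 7, 2).

ℓ(w)=15; the 4 essential cells (i,j,r):

[(2, 4, 0), (2, 7, 1), (5, 4, 2), (7, 2, 1)]


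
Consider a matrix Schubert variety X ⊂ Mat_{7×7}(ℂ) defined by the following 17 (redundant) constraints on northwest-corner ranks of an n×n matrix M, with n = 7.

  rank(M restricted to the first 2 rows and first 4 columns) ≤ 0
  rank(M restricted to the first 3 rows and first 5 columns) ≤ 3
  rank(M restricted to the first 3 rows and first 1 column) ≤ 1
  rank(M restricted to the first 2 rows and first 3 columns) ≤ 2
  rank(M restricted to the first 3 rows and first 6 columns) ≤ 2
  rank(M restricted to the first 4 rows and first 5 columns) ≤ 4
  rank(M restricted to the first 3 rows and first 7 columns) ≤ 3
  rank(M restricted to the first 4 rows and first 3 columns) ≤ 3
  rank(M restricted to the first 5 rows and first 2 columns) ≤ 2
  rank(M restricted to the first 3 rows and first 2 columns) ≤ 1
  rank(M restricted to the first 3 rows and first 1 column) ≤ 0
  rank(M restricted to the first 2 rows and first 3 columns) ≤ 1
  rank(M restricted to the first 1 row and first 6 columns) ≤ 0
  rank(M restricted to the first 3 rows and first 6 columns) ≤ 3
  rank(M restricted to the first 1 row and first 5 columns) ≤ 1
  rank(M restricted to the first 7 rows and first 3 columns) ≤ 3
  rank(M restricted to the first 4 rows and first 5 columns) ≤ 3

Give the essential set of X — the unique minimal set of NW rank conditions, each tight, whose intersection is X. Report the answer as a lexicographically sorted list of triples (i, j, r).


Propagating the 17 rank bounds to every northwest block:

  row 1: 0  0  0  0  0  0  1
  row 2: 0  0  0  0  1  1  2
  row 3: 0  1  1  1  2  2  3
  row 4: 1  2  2  2  3  3  4
  row 5: 1  2  3  3  4  4  5
  row 6: 1  2  3  4  5  5  6
  row 7: 1  2  3  4  5  6  7

the unique w with this rank table is (7, 5, 2, 1, 3, 4, 6).

3 SE-corners of the 11-cell Rothe diagram give Ess(w):

[(1, 6, 0), (2, 4, 0), (3, 1, 0)]


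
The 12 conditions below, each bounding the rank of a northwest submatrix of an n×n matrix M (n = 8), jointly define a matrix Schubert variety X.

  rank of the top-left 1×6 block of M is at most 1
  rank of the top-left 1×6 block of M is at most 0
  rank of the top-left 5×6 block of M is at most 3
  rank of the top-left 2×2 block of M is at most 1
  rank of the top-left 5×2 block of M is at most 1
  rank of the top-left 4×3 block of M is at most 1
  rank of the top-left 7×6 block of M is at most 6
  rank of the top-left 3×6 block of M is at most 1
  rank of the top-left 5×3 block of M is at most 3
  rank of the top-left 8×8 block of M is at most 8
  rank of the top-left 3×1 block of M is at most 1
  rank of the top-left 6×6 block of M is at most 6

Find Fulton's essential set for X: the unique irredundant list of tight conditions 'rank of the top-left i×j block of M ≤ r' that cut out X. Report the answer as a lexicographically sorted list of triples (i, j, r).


Recovering R(i,j) via the rank-extension bound from the 12 conditions:

  R[1]: 0 0 0 0 0 0 1 1
  R[2]: 1 1 1 1 1 1 2 2
  R[3]: 1 1 1 1 1 1 2 3
  R[4]: 1 1 1 2 2 2 3 4
  R[5]: 1 1 2 3 3 3 4 5
  R[6]: 1 2 3 4 4 4 5 6
  R[7]: 1 2 3 4 5 5 6 7
  R[8]: 1 2 3 4 5 6 7 8

giving w = (7, 1, 8, 4, 3, 2, 5, 6) via Δ²R.

Fulton essential set (4 of the 14 Rothe cells):

[(1, 6, 0), (3, 6, 1), (4, 3, 1), (5, 2, 1)]


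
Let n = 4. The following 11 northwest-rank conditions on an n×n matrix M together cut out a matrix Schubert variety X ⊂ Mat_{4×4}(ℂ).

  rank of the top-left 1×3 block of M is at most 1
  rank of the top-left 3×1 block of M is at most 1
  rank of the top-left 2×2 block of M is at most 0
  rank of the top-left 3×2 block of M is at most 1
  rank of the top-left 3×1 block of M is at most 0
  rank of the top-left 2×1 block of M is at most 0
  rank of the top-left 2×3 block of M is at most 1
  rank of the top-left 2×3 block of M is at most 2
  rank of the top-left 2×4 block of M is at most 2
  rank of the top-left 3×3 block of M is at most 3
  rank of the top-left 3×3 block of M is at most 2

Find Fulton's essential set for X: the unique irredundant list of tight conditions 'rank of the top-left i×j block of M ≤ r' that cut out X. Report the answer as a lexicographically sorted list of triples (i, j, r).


Computing R[i][j] = min implied NW-rank bound (n=4, 11 conditions):

  i=1: 0 | 0 | 1 | 1
  i=2: 0 | 0 | 1 | 2
  i=3: 0 | 1 | 2 | 3
  i=4: 1 | 2 | 3 | 4

hence w(1..4) = (3, 4, 2, 1).

2 SE-corners of the 5-cell Rothe diagram give Ess(w):

[(2, 2, 0), (3, 1, 0)]


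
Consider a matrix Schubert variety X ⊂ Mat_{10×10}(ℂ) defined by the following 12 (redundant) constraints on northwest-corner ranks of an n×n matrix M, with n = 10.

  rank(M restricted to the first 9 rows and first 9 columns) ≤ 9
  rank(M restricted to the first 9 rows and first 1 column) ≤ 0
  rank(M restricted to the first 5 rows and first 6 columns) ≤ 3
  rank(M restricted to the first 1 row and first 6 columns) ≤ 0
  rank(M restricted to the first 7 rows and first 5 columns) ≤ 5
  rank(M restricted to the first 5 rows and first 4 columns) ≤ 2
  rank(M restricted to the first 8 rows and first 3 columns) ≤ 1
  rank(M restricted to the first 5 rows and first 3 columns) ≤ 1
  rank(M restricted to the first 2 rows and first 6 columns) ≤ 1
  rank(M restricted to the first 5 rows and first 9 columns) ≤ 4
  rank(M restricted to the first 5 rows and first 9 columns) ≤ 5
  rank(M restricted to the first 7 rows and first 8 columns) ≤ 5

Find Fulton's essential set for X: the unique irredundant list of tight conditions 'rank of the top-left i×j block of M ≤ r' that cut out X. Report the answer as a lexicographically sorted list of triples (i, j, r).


Computing R[i][j] = min implied NW-rank bound (n=10, 12 conditions):

  i=1: 0 0 0 0 0 0 1 1 1 1
  i=2: 0 1 1 1 1 1 2 2 2 2
  i=3: 0 1 1 2 2 2 3 3 3 3
  i=4: 0 1 1 2 3 3 4 4 4 4
  i=5: 0 1 1 2 3 3 4 4 4 5
  i=6: 0 1 1 2 3 4 5 5 5 6
  i=7: 0 1 1 2 3 4 5 5 6 7
  i=8: 0 1 1 2 3 4 5 6 7 8
  i=9: 0 1 2 3 4 5 6 7 8 9
  i=10: 1 2 3 4 5 6 7 8 9 10

second differences of R give the permutation w = (7, 2, 4, 5, 10, 6, 9, 8, 3, 1).

ℓ(w)=24; the 6 essential cells (i,j,r):

[(1, 6, 0), (5, 6, 3), (5, 9, 4), (7, 8, 5), (8, 3, 1), (9, 1, 0)]


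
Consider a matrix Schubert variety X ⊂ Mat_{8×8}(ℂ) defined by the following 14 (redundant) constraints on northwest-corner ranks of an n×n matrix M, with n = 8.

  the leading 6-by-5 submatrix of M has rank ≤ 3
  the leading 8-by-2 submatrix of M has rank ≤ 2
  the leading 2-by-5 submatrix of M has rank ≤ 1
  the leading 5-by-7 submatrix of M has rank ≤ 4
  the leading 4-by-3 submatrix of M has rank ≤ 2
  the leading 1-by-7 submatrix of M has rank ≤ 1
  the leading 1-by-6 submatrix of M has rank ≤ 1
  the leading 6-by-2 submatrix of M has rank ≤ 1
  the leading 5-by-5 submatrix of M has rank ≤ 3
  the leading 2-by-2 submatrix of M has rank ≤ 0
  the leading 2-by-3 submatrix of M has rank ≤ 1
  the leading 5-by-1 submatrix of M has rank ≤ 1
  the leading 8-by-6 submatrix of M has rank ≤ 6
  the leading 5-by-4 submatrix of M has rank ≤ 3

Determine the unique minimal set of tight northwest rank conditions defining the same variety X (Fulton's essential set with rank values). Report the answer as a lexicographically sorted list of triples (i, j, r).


Reconstructing r_w from the 14 given conditions:

  0  0  1  1  1  1  1  1
  0  0  1  1  1  2  2  2
  1  1  2  2  2  3  3  3
  1  1  2  3  3  4  4  4
  1  1  2  3  3  4  4  5
  1  1  2  3  3  4  5  6
  1  2  3  4  4  5  6  7
  1  2  3  4  5  6  7  8

second differences of R give the permutation w = (3, 6, 1, 4, 8, 7, 2, 5).

Rothe diagram D(w) (12 cells), 5 SE-corners (essential conditions):

[(2, 2, 0), (2, 5, 1), (5, 7, 4), (6, 2, 1), (6, 5, 3)]


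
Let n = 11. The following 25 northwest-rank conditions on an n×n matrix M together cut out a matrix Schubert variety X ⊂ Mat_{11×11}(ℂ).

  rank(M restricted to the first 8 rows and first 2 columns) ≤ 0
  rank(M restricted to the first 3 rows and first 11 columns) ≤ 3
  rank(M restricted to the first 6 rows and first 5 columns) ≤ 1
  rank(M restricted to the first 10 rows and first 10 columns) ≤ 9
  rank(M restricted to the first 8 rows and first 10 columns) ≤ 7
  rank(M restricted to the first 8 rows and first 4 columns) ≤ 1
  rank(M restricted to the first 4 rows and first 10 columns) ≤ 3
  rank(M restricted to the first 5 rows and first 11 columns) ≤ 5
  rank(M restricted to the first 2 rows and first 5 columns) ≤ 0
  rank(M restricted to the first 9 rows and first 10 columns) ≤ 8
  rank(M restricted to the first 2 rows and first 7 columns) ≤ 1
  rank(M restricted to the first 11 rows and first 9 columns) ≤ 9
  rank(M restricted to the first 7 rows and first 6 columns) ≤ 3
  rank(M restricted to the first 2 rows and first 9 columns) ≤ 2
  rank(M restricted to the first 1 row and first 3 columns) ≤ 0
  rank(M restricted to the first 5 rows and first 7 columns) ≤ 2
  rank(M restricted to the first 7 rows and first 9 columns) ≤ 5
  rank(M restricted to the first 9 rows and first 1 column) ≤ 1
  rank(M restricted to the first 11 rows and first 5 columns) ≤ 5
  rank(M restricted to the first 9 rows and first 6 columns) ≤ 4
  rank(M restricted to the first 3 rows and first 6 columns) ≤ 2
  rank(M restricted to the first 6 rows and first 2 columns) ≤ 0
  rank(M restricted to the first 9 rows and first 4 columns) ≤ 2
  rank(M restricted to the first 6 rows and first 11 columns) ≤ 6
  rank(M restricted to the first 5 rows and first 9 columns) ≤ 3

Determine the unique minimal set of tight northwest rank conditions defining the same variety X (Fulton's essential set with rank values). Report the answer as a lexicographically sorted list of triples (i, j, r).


Reconstructing r_w from the 25 given conditions:

  row 1: 0  0  0  0  0  1  1  1  1  1  1
  row 2: 0  0  0  0  0  1  1  2  2  2  2
  row 3: 0  0  1  1  1  2  2  3  3  3  3
  row 4: 0  0  1  1  1  2  2  3  3  3  4
  row 5: 0  0  1  1  1  2  2  3  3  4  5
  row 6: 0  0  1  1  1  2  3  4  4  5  6
  row 7: 0  0  1  1  2  3  4  5  5  6  7
  row 8: 0  0  1  1  2  3  4  5  6  7  8
  row 9: 1  1  2  2  3  4  5  6  7  8  9
  row 10: 1  2  3  3  4  5  6  7  8  9  10
  row 11: 1  2  3  4  5  6  7  8  9  10  11

reading off 1-entries of Δ²R: w = (6, 8, 3, 11, 10, 7, 5, 9, 1, 2, 4).

Rothe diagram D(w) (36 cells), 8 SE-corners (essential conditions):

[(2, 5, 0), (2, 7, 1), (4, 10, 3), (5, 7, 2), (5, 9, 3), (6, 5, 1), (8, 2, 0), (8, 4, 1)]


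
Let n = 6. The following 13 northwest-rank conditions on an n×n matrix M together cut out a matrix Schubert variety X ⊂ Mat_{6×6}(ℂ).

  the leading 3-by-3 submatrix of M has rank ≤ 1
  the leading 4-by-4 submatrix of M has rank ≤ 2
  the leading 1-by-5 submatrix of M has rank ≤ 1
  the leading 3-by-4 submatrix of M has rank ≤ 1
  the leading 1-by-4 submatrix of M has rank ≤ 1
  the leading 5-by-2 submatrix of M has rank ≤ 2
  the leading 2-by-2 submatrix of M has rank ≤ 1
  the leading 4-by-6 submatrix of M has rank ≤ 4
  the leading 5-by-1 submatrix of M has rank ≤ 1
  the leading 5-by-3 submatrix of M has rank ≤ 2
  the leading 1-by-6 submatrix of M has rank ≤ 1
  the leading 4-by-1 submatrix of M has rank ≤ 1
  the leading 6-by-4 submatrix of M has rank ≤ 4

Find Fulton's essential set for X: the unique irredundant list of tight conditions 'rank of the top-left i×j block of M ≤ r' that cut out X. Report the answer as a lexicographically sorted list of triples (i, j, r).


Computing R[i][j] = min implied NW-rank bound (n=6, 13 conditions):

  1  1  1  1  1  1
  1  1  1  1  2  2
  1  1  1  1  2  3
  1  2  2  2  3  4
  1  2  2  3  4  5
  1  2  3  4  5  6

giving w = (1, 5, 6, 2, 4, 3) via Δ²R.

2 SE-corners of the 7-cell Rothe diagram give Ess(w):

[(3, 4, 1), (5, 3, 2)]


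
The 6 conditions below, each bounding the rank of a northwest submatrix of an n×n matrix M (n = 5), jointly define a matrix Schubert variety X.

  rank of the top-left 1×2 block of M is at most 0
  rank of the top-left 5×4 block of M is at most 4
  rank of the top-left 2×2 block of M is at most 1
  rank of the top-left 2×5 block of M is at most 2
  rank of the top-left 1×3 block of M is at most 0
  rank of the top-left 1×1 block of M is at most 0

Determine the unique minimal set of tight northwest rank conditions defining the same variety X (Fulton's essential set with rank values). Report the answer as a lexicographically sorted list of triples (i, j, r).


Reconstructing r_w from the 6 given conditions:

  R[1]: 0, 0, 0, 1, 1
  R[2]: 1, 1, 1, 2, 2
  R[3]: 1, 2, 2, 3, 3
  R[4]: 1, 2, 3, 4, 4
  R[5]: 1, 2, 3, 4, 5

giving w = (4, 1, 2, 3, 5) via Δ²R.

1 SE-corner of the 3-cell Rothe diagram gives Ess(w):

[(1, 3, 0)]


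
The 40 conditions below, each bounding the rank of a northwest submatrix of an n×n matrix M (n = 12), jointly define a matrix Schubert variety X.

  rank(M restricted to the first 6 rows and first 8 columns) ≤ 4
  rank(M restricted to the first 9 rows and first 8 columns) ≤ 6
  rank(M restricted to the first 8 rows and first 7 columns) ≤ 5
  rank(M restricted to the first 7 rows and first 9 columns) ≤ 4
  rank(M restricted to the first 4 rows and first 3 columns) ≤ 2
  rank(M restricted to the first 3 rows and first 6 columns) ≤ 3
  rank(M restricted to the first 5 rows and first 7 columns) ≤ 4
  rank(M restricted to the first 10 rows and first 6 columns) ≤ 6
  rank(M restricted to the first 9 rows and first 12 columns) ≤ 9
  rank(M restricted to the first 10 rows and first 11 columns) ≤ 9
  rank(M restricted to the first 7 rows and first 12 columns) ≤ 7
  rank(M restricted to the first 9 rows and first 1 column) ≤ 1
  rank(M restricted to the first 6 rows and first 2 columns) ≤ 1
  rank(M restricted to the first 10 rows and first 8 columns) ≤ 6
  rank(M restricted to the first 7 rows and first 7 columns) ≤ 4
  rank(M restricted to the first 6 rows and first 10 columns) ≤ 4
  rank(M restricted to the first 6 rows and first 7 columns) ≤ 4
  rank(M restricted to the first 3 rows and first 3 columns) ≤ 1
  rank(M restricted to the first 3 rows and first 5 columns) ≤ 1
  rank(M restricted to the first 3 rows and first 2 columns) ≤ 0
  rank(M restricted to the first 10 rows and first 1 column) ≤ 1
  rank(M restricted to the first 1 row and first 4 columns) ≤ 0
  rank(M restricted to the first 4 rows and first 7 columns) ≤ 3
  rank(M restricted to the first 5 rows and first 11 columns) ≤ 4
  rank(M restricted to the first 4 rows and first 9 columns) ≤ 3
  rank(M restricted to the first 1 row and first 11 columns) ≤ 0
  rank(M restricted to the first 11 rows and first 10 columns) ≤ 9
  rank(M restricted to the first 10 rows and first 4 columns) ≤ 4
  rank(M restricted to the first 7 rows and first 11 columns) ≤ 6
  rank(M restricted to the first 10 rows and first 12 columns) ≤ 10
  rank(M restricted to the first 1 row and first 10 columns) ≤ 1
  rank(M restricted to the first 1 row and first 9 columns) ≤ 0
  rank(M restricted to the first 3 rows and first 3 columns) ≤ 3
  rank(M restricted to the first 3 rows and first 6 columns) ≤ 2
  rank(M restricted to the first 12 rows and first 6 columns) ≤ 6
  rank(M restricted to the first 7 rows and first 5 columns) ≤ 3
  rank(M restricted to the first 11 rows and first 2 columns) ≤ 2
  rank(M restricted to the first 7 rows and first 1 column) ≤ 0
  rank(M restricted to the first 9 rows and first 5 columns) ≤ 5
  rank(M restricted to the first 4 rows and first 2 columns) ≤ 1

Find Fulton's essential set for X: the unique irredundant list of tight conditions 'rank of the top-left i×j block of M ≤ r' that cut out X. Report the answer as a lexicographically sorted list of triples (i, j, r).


Rank table r_w(12×12) implied by the 40 constraints:

  i=1: 0, 0, 0, 0, 0, 0, 0, 0, 0, 0, 0, 1
  i=2: 0, 0, 1, 1, 1, 1, 1, 1, 1, 1, 1, 2
  i=3: 0, 0, 1, 1, 1, 2, 2, 2, 2, 2, 2, 3
  i=4: 0, 1, 2, 2, 2, 3, 3, 3, 3, 3, 3, 4
  i=5: 0, 1, 2, 3, 3, 4, 4, 4, 4, 4, 4, 5
  i=6: 0, 1, 2, 3, 3, 4, 4, 4, 4, 4, 5, 6
  i=7: 0, 1, 2, 3, 3, 4, 4, 4, 4, 5, 6, 7
  i=8: 1, 2, 3, 4, 4, 5, 5, 5, 5, 6, 7, 8
  i=9: 1, 2, 3, 4, 5, 6, 6, 6, 6, 7, 8, 9
  i=10: 1, 2, 3, 4, 5, 6, 6, 6, 7, 8, 9, 10
  i=11: 1, 2, 3, 4, 5, 6, 7, 7, 8, 9, 10, 11
  i=12: 1, 2, 3, 4, 5, 6, 7, 8, 9, 10, 11, 12

second differences of R give the permutation w = (12, 3, 6, 2, 4, 11, 10, 1, 5, 9, 7, 8).

ℓ(w)=32; the 8 essential cells (i,j,r):

[(1, 11, 0), (3, 2, 0), (3, 5, 1), (6, 10, 4), (7, 1, 0), (7, 5, 3), (7, 9, 4), (10, 8, 6)]


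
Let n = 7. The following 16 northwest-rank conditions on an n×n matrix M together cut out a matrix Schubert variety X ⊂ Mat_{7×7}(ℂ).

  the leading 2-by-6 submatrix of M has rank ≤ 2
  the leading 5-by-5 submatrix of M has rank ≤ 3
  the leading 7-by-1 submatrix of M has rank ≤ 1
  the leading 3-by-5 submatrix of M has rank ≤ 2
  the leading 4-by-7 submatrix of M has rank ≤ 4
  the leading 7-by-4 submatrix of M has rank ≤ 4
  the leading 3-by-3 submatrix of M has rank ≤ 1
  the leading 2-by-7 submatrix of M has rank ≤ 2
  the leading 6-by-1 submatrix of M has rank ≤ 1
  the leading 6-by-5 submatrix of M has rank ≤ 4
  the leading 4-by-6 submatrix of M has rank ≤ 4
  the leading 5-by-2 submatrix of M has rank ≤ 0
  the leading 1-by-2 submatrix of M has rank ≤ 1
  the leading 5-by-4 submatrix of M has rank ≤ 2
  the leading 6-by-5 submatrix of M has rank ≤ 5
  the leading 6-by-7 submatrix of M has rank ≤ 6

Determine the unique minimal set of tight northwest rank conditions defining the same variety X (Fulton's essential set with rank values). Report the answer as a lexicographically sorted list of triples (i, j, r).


Computing R[i][j] = min implied NW-rank bound (n=7, 16 conditions):

  row 1: 0  0  1  1  1  1  1
  row 2: 0  0  1  2  2  2  2
  row 3: 0  0  1  2  2  3  3
  row 4: 0  0  1  2  3  4  4
  row 5: 0  0  1  2  3  4  5
  row 6: 1  1  2  3  4  5  6
  row 7: 1  2  3  4  5  6  7

reading off 1-entries of Δ²R: w = (3, 4, 6, 5, 7, 1, 2).

ℓ(w)=11; the 2 essential cells (i,j,r):

[(3, 5, 2), (5, 2, 0)]


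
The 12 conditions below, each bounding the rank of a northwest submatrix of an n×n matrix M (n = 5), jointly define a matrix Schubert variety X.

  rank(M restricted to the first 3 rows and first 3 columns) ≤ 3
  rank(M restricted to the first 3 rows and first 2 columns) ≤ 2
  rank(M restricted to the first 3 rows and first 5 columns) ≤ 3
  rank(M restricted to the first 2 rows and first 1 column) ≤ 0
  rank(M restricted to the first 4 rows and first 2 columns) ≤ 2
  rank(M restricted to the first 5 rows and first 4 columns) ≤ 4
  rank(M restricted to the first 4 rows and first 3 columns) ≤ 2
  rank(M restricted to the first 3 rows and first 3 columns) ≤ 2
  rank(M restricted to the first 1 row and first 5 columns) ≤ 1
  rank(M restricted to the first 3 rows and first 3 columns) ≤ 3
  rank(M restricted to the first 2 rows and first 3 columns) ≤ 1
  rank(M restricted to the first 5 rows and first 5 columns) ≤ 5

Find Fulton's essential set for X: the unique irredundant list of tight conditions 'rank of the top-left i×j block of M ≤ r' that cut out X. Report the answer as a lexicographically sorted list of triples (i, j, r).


Reconstructing r_w from the 12 given conditions:

  row 1: 0, 1, 1, 1, 1
  row 2: 0, 1, 1, 2, 2
  row 3: 1, 2, 2, 3, 3
  row 4: 1, 2, 2, 3, 4
  row 5: 1, 2, 3, 4, 5

the unique w with this rank table is (2, 4, 1, 5, 3).

3 SE-corners of the 4-cell Rothe diagram give Ess(w):

[(2, 1, 0), (2, 3, 1), (4, 3, 2)]


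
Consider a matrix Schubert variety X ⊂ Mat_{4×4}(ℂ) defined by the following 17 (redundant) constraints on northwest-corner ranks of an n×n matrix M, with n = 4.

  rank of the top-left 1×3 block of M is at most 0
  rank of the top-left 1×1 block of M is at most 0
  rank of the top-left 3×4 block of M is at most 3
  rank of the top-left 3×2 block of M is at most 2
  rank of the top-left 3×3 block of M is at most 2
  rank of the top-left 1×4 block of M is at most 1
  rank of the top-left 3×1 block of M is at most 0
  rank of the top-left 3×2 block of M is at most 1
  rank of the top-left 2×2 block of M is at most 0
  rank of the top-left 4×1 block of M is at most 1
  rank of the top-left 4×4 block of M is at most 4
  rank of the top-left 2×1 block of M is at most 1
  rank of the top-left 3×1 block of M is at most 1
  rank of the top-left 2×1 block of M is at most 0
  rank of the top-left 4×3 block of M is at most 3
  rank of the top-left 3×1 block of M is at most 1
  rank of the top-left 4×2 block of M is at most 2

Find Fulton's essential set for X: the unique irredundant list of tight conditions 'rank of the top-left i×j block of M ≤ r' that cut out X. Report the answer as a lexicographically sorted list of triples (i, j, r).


Computing R[i][j] = min implied NW-rank bound (n=4, 17 conditions):

  0, 0, 0, 1
  0, 0, 1, 2
  0, 1, 2, 3
  1, 2, 3, 4

reading off 1-entries of Δ²R: w = (4, 3, 2, 1).

|D(w)|=6, |Ess(w)|=3:

[(1, 3, 0), (2, 2, 0), (3, 1, 0)]


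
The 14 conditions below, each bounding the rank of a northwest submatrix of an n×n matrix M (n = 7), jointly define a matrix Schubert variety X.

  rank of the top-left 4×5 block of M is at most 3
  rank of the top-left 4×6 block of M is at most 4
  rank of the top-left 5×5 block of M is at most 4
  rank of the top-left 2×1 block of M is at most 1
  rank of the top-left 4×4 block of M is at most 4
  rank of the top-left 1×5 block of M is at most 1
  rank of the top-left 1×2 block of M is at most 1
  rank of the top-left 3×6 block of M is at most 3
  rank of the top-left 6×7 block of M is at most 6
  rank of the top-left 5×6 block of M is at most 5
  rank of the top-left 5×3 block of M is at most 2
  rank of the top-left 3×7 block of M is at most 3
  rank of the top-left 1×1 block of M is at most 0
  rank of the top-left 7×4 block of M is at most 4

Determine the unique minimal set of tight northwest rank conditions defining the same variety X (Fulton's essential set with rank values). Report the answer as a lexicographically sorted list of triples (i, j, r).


Recovering R(i,j) via the rank-extension bound from the 14 conditions:

  0, 1, 1, 1, 1, 1, 1
  1, 2, 2, 2, 2, 2, 2
  1, 2, 2, 3, 3, 3, 3
  1, 2, 2, 3, 3, 4, 4
  1, 2, 2, 3, 4, 5, 5
  1, 2, 3, 4, 5, 6, 6
  1, 2, 3, 4, 5, 6, 7

the unique w with this rank table is (2, 1, 4, 6, 5, 3, 7).

Rothe diagram D(w) (5 cells), 3 SE-corners (essential conditions):

[(1, 1, 0), (4, 5, 3), (5, 3, 2)]


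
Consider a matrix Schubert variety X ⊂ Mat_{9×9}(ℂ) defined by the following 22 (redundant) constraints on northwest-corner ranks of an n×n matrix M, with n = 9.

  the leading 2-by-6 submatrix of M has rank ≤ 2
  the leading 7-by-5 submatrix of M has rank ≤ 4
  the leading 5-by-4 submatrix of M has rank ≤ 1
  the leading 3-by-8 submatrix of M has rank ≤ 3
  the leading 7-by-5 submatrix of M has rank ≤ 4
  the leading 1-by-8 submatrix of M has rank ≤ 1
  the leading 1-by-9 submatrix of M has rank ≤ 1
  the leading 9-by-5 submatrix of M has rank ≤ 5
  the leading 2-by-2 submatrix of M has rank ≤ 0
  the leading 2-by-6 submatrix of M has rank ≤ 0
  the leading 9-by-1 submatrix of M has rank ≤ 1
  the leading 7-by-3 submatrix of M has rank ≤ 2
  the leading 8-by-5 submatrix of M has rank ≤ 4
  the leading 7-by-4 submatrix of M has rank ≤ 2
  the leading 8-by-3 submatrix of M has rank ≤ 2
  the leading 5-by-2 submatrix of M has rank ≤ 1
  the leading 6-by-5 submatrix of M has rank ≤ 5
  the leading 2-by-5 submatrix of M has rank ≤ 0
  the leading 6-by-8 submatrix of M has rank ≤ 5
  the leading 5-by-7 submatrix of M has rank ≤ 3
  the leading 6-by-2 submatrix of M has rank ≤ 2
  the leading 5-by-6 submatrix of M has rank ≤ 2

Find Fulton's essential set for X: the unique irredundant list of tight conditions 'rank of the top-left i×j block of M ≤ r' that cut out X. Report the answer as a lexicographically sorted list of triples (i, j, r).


Reconstructing r_w from the 22 given conditions:

  row 1: 0 0 0 0 0 0 1 1 1
  row 2: 0 0 0 0 0 0 1 2 2
  row 3: 1 1 1 1 1 1 2 3 3
  row 4: 1 1 1 1 2 2 3 4 4
  row 5: 1 1 1 1 2 2 3 4 5
  row 6: 1 2 2 2 3 3 4 5 6
  row 7: 1 2 2 2 3 4 5 6 7
  row 8: 1 2 2 3 4 5 6 7 8
  row 9: 1 2 3 4 5 6 7 8 9

giving w = (7, 8, 1, 5, 9, 2, 6, 4, 3) via Δ²R.

Fulton essential set (5 of the 22 Rothe cells):

[(2, 6, 0), (5, 4, 1), (5, 6, 2), (7, 4, 2), (8, 3, 2)]


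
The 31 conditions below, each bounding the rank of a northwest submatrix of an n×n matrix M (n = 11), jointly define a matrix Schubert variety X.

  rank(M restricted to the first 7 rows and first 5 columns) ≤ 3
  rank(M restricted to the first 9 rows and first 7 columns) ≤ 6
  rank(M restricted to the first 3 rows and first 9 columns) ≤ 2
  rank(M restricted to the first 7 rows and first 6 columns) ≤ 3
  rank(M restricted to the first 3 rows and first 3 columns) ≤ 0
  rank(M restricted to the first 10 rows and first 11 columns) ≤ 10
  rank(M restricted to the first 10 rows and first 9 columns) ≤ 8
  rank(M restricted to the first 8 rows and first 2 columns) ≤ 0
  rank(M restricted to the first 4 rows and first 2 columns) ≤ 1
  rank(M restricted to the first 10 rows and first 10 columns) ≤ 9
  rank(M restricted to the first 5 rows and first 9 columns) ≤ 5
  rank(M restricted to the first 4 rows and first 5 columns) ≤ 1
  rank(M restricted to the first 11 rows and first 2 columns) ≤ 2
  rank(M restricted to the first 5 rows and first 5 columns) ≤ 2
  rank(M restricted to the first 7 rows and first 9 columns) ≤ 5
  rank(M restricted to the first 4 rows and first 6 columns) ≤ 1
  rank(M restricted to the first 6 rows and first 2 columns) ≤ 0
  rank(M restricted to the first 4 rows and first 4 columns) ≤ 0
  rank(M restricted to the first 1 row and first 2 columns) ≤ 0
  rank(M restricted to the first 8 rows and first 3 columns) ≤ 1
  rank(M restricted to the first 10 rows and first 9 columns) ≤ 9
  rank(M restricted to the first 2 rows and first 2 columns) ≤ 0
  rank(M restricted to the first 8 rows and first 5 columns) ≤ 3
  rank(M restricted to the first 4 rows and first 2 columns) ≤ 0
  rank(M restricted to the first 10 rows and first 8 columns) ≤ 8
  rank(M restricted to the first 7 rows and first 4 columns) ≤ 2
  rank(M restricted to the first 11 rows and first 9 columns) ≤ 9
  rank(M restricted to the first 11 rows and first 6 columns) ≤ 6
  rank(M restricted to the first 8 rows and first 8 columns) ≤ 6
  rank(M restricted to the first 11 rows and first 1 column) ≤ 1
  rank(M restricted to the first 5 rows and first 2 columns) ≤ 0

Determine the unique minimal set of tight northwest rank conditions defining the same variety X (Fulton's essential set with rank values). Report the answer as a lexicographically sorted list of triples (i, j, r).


The tightest implied rank at each (i,j), from the 31 conditions:

  R[1]: 0 0 0 0 1 1 1 1 1 1 1
  R[2]: 0 0 0 0 1 1 2 2 2 2 2
  R[3]: 0 0 0 0 1 1 2 2 2 3 3
  R[4]: 0 0 0 0 1 1 2 3 3 4 4
  R[5]: 0 0 1 1 2 2 3 4 4 5 5
  R[6]: 0 0 1 2 3 3 4 5 5 6 6
  R[7]: 0 0 1 2 3 3 4 5 5 6 7
  R[8]: 0 0 1 2 3 4 5 6 6 7 8
  R[9]: 1 1 2 3 4 5 6 7 7 8 9
  R[10]: 1 2 3 4 5 6 7 8 8 9 10
  R[11]: 1 2 3 4 5 6 7 8 9 10 11

second differences of R give the permutation w = (5, 7, 10, 8, 3, 4, 11, 6, 1, 2, 9).

D(w) has 31 cells with 6 SE-corners; essential set:

[(3, 9, 2), (4, 4, 0), (4, 6, 1), (7, 6, 3), (7, 9, 5), (8, 2, 0)]


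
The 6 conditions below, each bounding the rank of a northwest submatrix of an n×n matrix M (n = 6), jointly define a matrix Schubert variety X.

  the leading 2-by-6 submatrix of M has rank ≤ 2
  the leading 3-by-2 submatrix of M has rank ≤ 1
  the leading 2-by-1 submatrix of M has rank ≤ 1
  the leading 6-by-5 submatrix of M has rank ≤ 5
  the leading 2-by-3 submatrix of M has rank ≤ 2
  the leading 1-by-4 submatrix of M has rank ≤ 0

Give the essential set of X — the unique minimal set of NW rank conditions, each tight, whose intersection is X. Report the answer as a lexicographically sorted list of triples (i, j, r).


Recovering R(i,j) via the rank-extension bound from the 6 conditions:

  row 1: 0 0 0 0 1 1
  row 2: 1 1 1 1 2 2
  row 3: 1 1 2 2 3 3
  row 4: 1 2 3 3 4 4
  row 5: 1 2 3 4 5 5
  row 6: 1 2 3 4 5 6

the unique w with this rank table is (5, 1, 3, 2, 4, 6).

Rothe diagram D(w) (5 cells), 2 SE-corners (essential conditions):

[(1, 4, 0), (3, 2, 1)]


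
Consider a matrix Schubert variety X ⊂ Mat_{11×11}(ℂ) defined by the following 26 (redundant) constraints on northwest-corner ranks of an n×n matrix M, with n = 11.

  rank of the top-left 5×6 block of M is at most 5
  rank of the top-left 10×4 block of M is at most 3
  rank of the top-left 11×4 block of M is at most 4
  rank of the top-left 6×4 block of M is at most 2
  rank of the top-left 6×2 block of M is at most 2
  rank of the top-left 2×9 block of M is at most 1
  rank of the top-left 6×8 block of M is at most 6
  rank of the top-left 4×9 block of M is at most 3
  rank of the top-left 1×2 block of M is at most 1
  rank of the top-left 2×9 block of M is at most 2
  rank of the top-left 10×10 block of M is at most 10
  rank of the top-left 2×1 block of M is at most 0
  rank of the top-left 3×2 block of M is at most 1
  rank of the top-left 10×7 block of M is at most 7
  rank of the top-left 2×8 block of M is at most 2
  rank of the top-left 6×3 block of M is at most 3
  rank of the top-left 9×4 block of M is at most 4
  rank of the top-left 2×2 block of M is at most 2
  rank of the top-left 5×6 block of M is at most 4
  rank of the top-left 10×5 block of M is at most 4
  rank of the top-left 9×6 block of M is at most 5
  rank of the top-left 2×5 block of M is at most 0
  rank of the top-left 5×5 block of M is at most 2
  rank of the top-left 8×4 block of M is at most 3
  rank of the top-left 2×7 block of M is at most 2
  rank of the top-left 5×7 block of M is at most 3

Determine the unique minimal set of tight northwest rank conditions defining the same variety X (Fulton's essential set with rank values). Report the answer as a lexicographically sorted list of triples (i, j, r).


Propagating the 26 rank bounds to every northwest block:

  i=1: 0 | 0 | 0 | 0 | 0 | 1 | 1 | 1 | 1 | 1 | 1
  i=2: 0 | 0 | 0 | 0 | 0 | 1 | 1 | 1 | 1 | 2 | 2
  i=3: 1 | 1 | 1 | 1 | 1 | 2 | 2 | 2 | 2 | 3 | 3
  i=4: 1 | 2 | 2 | 2 | 2 | 3 | 3 | 3 | 3 | 4 | 4
  i=5: 1 | 2 | 2 | 2 | 2 | 3 | 3 | 4 | 4 | 5 | 5
  i=6: 1 | 2 | 2 | 2 | 3 | 4 | 4 | 5 | 5 | 6 | 6
  i=7: 1 | 2 | 3 | 3 | 4 | 5 | 5 | 6 | 6 | 7 | 7
  i=8: 1 | 2 | 3 | 3 | 4 | 5 | 6 | 7 | 7 | 8 | 8
  i=9: 1 | 2 | 3 | 3 | 4 | 5 | 6 | 7 | 8 | 9 | 9
  i=10: 1 | 2 | 3 | 3 | 4 | 5 | 6 | 7 | 8 | 9 | 10
  i=11: 1 | 2 | 3 | 4 | 5 | 6 | 7 | 8 | 9 | 10 | 11

the unique w with this rank table is (6, 10, 1, 2, 8, 5, 3, 7, 9, 11, 4).

D(w) has 22 cells with 6 SE-corners; essential set:

[(2, 5, 0), (2, 9, 1), (5, 5, 2), (5, 7, 3), (6, 4, 2), (10, 4, 3)]
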